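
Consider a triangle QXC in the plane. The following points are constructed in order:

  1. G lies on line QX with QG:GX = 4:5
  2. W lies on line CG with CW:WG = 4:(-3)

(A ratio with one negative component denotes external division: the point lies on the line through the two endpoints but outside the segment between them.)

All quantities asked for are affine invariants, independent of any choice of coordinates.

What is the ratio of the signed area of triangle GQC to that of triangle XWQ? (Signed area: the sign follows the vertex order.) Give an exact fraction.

Work in coordinates with Q = (0, 0), X = (1, 0), C = (0, 1).
1. G lies on line QX with QG:GX = 4:5 ⇒ G = (4/9, 0)
2. W lies on line CG with CW:WG = 4:(-3) ⇒ W = (16/9, -3)
2·[GQC] = -4/9, 2·[XWQ] = -3
[GQC]:[XWQ] = -4/9:-3 = 4/27

[GQC]:[XWQ] = 4/27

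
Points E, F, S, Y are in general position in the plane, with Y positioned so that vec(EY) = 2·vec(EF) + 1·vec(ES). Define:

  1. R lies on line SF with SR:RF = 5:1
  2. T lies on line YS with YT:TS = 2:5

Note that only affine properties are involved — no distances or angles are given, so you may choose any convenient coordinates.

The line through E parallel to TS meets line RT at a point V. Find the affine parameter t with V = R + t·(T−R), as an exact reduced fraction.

t = -1/5

Choose coordinates E = (0, 0), F = (1, 0), S = (0, 1), Y = (2, 1).
1. R lies on line SF with SR:RF = 5:1 ⇒ R = (5/6, 1/6)
2. T lies on line YS with YT:TS = 2:5 ⇒ T = (10/7, 1)
through E parallel to TS: direction (-10/7, 0); meets RT at V = (5/7, 0)
V = R + t·(T−R) with t = -1/5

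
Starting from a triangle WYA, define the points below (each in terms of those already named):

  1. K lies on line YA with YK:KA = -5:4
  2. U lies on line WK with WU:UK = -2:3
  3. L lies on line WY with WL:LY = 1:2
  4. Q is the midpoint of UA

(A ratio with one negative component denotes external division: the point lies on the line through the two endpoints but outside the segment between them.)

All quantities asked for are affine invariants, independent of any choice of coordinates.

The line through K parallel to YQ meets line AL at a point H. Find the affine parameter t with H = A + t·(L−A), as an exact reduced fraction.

Choose coordinates W = (0, 0), Y = (1, 0), A = (0, 1).
1. K lies on line YA with YK:KA = -5:4 ⇒ K = (-4, 5)
2. U lies on line WK with WU:UK = -2:3 ⇒ U = (8, -10)
3. L lies on line WY with WL:LY = 1:2 ⇒ L = (1/3, 0)
4. Q is the midpoint of UA ⇒ Q = (4, -9/2)
through K parallel to YQ: direction (3, -9/2); meets AL at H = (4/3, -3)
H = A + t·(L−A) with t = 4

t = 4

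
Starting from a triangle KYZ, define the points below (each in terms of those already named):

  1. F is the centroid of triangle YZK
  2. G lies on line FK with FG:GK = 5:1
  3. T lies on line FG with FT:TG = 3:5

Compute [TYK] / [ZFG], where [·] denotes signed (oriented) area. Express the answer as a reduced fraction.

Work in coordinates with K = (0, 0), Y = (1, 0), Z = (0, 1).
1. F is the centroid of triangle YZK ⇒ F = (1/3, 1/3)
2. G lies on line FK with FG:GK = 5:1 ⇒ G = (1/18, 1/18)
3. T lies on line FG with FT:TG = 3:5 ⇒ T = (11/48, 11/48)
2·[TYK] = -11/48, 2·[ZFG] = -5/18
[TYK]:[ZFG] = -11/48:-5/18 = 33/40

[TYK]:[ZFG] = 33/40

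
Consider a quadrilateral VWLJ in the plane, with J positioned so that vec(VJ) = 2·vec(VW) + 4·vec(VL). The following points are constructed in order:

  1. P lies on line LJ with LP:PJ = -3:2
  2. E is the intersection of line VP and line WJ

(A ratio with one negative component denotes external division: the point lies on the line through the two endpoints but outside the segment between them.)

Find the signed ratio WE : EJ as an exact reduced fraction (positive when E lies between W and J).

WE:EJ = 5/2

Choose coordinates V = (0, 0), W = (1, 0), L = (0, 1), J = (2, 4).
1. P lies on line LJ with LP:PJ = -3:2 ⇒ P = (6, 10)
2. E is the intersection of line VP and line WJ ⇒ E = (12/7, 20/7)
E = W + t·(J−W) with t = 5/7, so WE:EJ = t:(1−t) = 5/7:2/7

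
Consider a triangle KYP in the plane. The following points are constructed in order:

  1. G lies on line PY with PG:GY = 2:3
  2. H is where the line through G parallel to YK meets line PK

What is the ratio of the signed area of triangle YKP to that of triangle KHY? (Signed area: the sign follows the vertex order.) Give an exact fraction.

Choose coordinates K = (0, 0), Y = (1, 0), P = (0, 1).
1. G lies on line PY with PG:GY = 2:3 ⇒ G = (2/5, 3/5)
2. H is where the line through G parallel to YK meets line PK ⇒ H = (0, 3/5)
2·[YKP] = -1, 2·[KHY] = -3/5
[YKP]:[KHY] = -1:-3/5 = 5/3

[YKP]:[KHY] = 5/3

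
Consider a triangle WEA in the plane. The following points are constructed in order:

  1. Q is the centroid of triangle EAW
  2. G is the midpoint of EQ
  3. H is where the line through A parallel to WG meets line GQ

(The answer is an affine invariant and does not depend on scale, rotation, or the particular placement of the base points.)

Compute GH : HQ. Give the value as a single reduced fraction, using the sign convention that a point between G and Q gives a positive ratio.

Set W = (0, 0), E = (1, 0), A = (0, 1); any affine frame gives the same invariant.
1. Q is the centroid of triangle EAW ⇒ Q = (1/3, 1/3)
2. G is the midpoint of EQ ⇒ G = (2/3, 1/6)
3. H is where the line through A parallel to WG meets line GQ ⇒ H = (-2/3, 5/6)
H = G + t·(Q−G) with t = 4, so GH:HQ = t:(1−t) = 4:-3

GH:HQ = -4/3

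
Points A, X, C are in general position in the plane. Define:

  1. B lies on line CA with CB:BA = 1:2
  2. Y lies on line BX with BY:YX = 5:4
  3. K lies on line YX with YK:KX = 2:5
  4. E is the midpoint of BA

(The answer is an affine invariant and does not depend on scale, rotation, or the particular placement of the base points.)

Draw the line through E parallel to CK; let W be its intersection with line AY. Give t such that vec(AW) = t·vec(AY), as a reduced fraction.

Work in coordinates with A = (0, 0), X = (1, 0), C = (0, 1).
1. B lies on line CA with CB:BA = 1:2 ⇒ B = (0, 2/3)
2. Y lies on line BX with BY:YX = 5:4 ⇒ Y = (5/9, 8/27)
3. K lies on line YX with YK:KX = 2:5 ⇒ K = (43/63, 40/189)
4. E is the midpoint of BA ⇒ E = (0, 1/3)
through E parallel to CK: direction (43/63, -149/189); meets AY at W = (215/1089, 344/3267)
W = A + t·(Y−A) with t = 43/121

t = 43/121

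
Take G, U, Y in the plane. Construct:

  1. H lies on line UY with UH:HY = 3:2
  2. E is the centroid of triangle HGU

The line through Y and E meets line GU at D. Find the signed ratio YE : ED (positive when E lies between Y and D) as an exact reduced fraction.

Set G = (0, 0), U = (1, 0), Y = (0, 1); any affine frame gives the same invariant.
1. H lies on line UY with UH:HY = 3:2 ⇒ H = (2/5, 3/5)
2. E is the centroid of triangle HGU ⇒ E = (7/15, 1/5)
line YE meets GU at D = (7/12, 0)
E = Y + t·(D−Y) with t = 4/5, so YE:ED = 4/5:1/5

YE:ED = 4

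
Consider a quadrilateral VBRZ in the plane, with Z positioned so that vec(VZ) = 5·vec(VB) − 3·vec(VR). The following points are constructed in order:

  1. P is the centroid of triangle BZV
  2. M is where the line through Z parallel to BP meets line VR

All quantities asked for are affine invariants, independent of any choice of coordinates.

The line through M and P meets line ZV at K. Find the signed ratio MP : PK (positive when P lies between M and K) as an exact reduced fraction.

MP:PK = 9

Assign V = (0, 0), B = (1, 0), R = (0, 1), Z = (5, -3) — the answer is frame-independent, so this choice is without loss of generality.
1. P is the centroid of triangle BZV ⇒ P = (2, -1)
2. M is where the line through Z parallel to BP meets line VR ⇒ M = (0, 2)
line MP meets ZV at K = (20/9, -4/3)
P = M + t·(K−M) with t = 9/10, so MP:PK = 9/10:1/10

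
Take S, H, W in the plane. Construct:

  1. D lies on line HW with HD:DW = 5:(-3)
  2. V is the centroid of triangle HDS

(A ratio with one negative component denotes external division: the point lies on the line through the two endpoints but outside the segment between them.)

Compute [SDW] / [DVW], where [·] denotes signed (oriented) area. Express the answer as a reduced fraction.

[SDW]:[DVW] = -3

Set S = (0, 0), H = (1, 0), W = (0, 1); any affine frame gives the same invariant.
1. D lies on line HW with HD:DW = 5:(-3) ⇒ D = (-3/2, 5/2)
2. V is the centroid of triangle HDS ⇒ V = (-1/6, 5/6)
2·[SDW] = -3/2, 2·[DVW] = 1/2
[SDW]:[DVW] = -3/2:1/2 = -3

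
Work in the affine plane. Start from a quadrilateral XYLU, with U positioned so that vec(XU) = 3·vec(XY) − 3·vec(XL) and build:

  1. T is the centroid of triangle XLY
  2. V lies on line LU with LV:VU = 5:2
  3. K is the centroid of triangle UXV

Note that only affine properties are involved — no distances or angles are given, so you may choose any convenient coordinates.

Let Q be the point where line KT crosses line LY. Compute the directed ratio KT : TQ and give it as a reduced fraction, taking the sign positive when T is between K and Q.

KT:TQ = 12/7

Assign X = (0, 0), Y = (1, 0), L = (0, 1), U = (3, -3) — the answer is frame-independent, so this choice is without loss of generality.
1. T is the centroid of triangle XLY ⇒ T = (1/3, 1/3)
2. V lies on line LU with LV:VU = 5:2 ⇒ V = (15/7, -13/7)
3. K is the centroid of triangle UXV ⇒ K = (12/7, -34/21)
line KT meets LY at Q = (-17/36, 53/36)
T = K + t·(Q−K) with t = 12/19, so KT:TQ = 12/19:7/19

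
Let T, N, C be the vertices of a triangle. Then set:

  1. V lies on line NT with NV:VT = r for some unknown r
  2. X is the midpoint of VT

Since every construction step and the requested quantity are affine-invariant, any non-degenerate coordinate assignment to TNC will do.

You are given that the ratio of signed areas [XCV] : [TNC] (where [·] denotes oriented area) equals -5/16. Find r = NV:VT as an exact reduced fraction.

Choose coordinates T = (0, 0), N = (1, 0), C = (0, 1).
1. With NV:VT = r, write λ = r/(r+1) so V = N + λ·(T−N); V is affine-linear in λ
2. X is the midpoint of VT ⇒ X is an affine combination of earlier points and hence also affine-linear in λ
Every point depending on V is an affine combination of V and λ-independent points, so each such coordinate is linear in λ; the λ² term in each signed area is a multiple of (T−N)×(T−N) = 0, so 2·[XCV] and 2·[TNC] are each linear in λ. Evaluating at λ=0 and λ=1:
  2·[XCV] = 1/2·λ − 1/2,   2·[TNC] = 1
So [XCV]:[TNC] = (1/2·λ − 1/2) / (1). Setting this equal to -5/16:
  1/2·λ − 1/2 = -5/16·(1)  ⇒  λ = 3/8
Then r = λ/(1−λ) = (3/8)/(5/8) = 3/5. Check: with r = 3/5, V = (5/8, 0) and [XCV]:[TNC] = -5/16 as required.

r = 3/5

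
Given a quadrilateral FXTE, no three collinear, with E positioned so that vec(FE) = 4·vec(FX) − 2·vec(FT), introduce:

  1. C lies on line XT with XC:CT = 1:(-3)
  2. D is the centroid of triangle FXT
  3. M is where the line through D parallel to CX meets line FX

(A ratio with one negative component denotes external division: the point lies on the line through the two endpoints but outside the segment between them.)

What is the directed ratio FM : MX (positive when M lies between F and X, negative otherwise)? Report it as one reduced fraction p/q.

Choose coordinates F = (0, 0), X = (1, 0), T = (0, 1), E = (4, -2).
1. C lies on line XT with XC:CT = 1:(-3) ⇒ C = (3/2, -1/2)
2. D is the centroid of triangle FXT ⇒ D = (1/3, 1/3)
3. M is where the line through D parallel to CX meets line FX ⇒ M = (2/3, 0)
M = F + t·(X−F) with t = 2/3, so FM:MX = t:(1−t) = 2/3:1/3

FM:MX = 2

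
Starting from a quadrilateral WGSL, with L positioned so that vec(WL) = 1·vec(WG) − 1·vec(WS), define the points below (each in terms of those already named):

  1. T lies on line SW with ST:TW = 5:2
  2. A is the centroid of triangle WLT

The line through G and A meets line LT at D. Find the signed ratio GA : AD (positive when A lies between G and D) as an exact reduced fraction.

Set W = (0, 0), G = (1, 0), S = (0, 1), L = (1, -1); any affine frame gives the same invariant.
1. T lies on line SW with ST:TW = 5:2 ⇒ T = (0, 2/7)
2. A is the centroid of triangle WLT ⇒ A = (1/3, -5/21)
line GA meets LT at D = (9/23, -5/23)
A = G + t·(D−G) with t = 23/21, so GA:AD = 23/21:-2/21

GA:AD = -23/2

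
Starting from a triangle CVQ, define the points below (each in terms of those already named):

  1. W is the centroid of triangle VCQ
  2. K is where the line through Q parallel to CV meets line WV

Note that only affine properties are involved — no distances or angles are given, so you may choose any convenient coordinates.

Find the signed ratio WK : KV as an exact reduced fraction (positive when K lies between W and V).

Assign C = (0, 0), V = (1, 0), Q = (0, 1) — the answer is frame-independent, so this choice is without loss of generality.
1. W is the centroid of triangle VCQ ⇒ W = (1/3, 1/3)
2. K is where the line through Q parallel to CV meets line WV ⇒ K = (-1, 1)
K = W + t·(V−W) with t = -2, so WK:KV = t:(1−t) = -2:3

WK:KV = -2/3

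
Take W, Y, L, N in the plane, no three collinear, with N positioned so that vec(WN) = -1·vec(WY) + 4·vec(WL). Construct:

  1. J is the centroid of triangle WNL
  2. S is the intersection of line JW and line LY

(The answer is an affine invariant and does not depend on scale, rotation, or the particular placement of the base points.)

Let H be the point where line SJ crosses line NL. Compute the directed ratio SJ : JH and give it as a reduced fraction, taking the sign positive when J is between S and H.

Work in coordinates with W = (0, 0), Y = (1, 0), L = (0, 1), N = (-1, 4).
1. J is the centroid of triangle WNL ⇒ J = (-1/3, 5/3)
2. S is the intersection of line JW and line LY ⇒ S = (-1/4, 5/4)
line SJ meets NL at H = (-1/2, 5/2)
J = S + t·(H−S) with t = 1/3, so SJ:JH = 1/3:2/3

SJ:JH = 1/2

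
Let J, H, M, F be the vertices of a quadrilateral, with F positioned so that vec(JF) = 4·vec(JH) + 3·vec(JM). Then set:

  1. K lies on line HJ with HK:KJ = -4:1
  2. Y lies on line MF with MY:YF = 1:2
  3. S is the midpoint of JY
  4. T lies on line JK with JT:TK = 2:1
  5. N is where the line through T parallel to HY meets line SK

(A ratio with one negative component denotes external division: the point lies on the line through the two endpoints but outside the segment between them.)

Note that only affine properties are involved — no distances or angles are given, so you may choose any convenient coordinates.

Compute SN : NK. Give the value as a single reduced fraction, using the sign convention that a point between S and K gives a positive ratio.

Assign J = (0, 0), H = (1, 0), M = (0, 1), F = (4, 3) — the answer is frame-independent, so this choice is without loss of generality.
1. K lies on line HJ with HK:KJ = -4:1 ⇒ K = (-1/3, 0)
2. Y lies on line MF with MY:YF = 1:2 ⇒ Y = (4/3, 5/3)
3. S is the midpoint of JY ⇒ S = (2/3, 5/6)
4. T lies on line JK with JT:TK = 2:1 ⇒ T = (-2/9, 0)
5. N is where the line through T parallel to HY meets line SK ⇒ N = (-1/5, 1/9)
N = S + t·(K−S) with t = 13/15, so SN:NK = t:(1−t) = 13/15:2/15

SN:NK = 13/2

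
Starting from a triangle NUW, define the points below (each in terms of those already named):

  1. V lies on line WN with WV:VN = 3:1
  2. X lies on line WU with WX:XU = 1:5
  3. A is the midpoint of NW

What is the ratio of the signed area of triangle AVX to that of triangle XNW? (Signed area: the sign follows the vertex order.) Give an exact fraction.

[AVX]:[XNW] = -1/4

Choose coordinates N = (0, 0), U = (1, 0), W = (0, 1).
1. V lies on line WN with WV:VN = 3:1 ⇒ V = (0, 1/4)
2. X lies on line WU with WX:XU = 1:5 ⇒ X = (1/6, 5/6)
3. A is the midpoint of NW ⇒ A = (0, 1/2)
2·[AVX] = 1/24, 2·[XNW] = -1/6
[AVX]:[XNW] = 1/24:-1/6 = -1/4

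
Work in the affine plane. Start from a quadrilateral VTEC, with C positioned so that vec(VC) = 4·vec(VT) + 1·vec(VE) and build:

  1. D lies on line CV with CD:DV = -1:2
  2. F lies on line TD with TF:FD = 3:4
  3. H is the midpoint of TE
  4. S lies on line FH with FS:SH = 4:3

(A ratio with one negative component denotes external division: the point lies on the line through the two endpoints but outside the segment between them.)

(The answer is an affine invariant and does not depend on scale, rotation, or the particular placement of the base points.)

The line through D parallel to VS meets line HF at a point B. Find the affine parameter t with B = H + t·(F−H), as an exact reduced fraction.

t = 93/77

Set V = (0, 0), T = (1, 0), E = (0, 1), C = (4, 1); any affine frame gives the same invariant.
1. D lies on line CV with CD:DV = -1:2 ⇒ D = (8, 2)
2. F lies on line TD with TF:FD = 3:4 ⇒ F = (4, 6/7)
3. H is the midpoint of TE ⇒ H = (1/2, 1/2)
4. S lies on line FH with FS:SH = 4:3 ⇒ S = (2, 32/49)
through D parallel to VS: direction (2, 32/49); meets HF at B = (52/11, 502/539)
B = H + t·(F−H) with t = 93/77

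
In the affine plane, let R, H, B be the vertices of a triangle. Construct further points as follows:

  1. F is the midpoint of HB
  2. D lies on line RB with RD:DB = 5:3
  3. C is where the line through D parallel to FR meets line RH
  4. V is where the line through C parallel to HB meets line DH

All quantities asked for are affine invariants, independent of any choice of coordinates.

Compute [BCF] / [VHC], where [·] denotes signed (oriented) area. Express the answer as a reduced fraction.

[BCF]:[VHC] = -12/65

Set R = (0, 0), H = (1, 0), B = (0, 1); any affine frame gives the same invariant.
1. F is the midpoint of HB ⇒ F = (1/2, 1/2)
2. D lies on line RB with RD:DB = 5:3 ⇒ D = (0, 5/8)
3. C is where the line through D parallel to FR meets line RH ⇒ C = (-5/8, 0)
4. V is where the line through C parallel to HB meets line DH ⇒ V = (-10/3, 65/24)
2·[BCF] = 13/16, 2·[VHC] = -845/192
[BCF]:[VHC] = 13/16:-845/192 = -12/65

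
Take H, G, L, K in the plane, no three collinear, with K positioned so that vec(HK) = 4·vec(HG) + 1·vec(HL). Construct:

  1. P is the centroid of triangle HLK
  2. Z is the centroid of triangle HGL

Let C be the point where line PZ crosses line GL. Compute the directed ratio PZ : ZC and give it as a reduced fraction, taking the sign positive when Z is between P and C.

PZ:ZC = -4

Assign H = (0, 0), G = (1, 0), L = (0, 1), K = (4, 1) — the answer is frame-independent, so this choice is without loss of generality.
1. P is the centroid of triangle HLK ⇒ P = (4/3, 2/3)
2. Z is the centroid of triangle HGL ⇒ Z = (1/3, 1/3)
line PZ meets GL at C = (7/12, 5/12)
Z = P + t·(C−P) with t = 4/3, so PZ:ZC = 4/3:-1/3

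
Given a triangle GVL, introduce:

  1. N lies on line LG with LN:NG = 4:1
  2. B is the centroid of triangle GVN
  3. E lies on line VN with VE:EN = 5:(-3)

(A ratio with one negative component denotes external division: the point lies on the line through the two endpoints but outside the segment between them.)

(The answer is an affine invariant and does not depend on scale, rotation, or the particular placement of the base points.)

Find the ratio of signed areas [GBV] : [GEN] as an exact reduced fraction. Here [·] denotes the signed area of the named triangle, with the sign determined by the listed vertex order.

Assign G = (0, 0), V = (1, 0), L = (0, 1) — the answer is frame-independent, so this choice is without loss of generality.
1. N lies on line LG with LN:NG = 4:1 ⇒ N = (0, 1/5)
2. B is the centroid of triangle GVN ⇒ B = (1/3, 1/15)
3. E lies on line VN with VE:EN = 5:(-3) ⇒ E = (-3/2, 1/2)
2·[GBV] = -1/15, 2·[GEN] = -3/10
[GBV]:[GEN] = -1/15:-3/10 = 2/9

[GBV]:[GEN] = 2/9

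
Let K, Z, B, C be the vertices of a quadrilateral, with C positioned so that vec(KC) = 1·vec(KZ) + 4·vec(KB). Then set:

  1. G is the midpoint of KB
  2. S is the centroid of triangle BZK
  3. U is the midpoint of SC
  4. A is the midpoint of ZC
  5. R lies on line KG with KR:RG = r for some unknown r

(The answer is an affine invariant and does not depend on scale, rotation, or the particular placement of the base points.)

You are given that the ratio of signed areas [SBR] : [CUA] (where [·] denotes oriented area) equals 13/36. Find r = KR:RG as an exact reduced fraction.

Set K = (0, 0), Z = (1, 0), B = (0, 1), C = (1, 4); any affine frame gives the same invariant.
1. G is the midpoint of KB ⇒ G = (0, 1/2)
2. S is the centroid of triangle BZK ⇒ S = (1/3, 1/3)
3. U is the midpoint of SC ⇒ U = (2/3, 13/6)
4. A is the midpoint of ZC ⇒ A = (1, 2)
5. With KR:RG = r, write λ = r/(r+1) so R = K + λ·(G−K); R is affine-linear in λ
Every point depending on R is an affine combination of R and λ-independent points, so each such coordinate is linear in λ; the λ² term in each signed area is a multiple of (G−K)×(G−K) = 0, so 2·[SBR] and 2·[CUA] are each linear in λ. Evaluating at λ=0 and λ=1:
  2·[SBR] = -1/6·λ + 1/3,   2·[CUA] = 2/3
So [SBR]:[CUA] = (-1/6·λ + 1/3) / (2/3). Setting this equal to 13/36:
  -1/6·λ + 1/3 = 13/36·(2/3)  ⇒  λ = 5/9
Then r = λ/(1−λ) = (5/9)/(4/9) = 5/4. Check: with r = 5/4, R = (0, 5/18) and [SBR]:[CUA] = 13/36 as required.

r = 5/4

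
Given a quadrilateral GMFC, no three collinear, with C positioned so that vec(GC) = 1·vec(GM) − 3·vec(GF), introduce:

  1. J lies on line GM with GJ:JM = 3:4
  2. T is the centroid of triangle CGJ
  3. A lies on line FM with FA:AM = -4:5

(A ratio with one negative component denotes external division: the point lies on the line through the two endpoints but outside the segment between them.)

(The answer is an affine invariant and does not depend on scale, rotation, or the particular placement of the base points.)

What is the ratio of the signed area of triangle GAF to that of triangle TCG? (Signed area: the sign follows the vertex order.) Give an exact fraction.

[GAF]:[TCG] = 28/3

Choose coordinates G = (0, 0), M = (1, 0), F = (0, 1), C = (1, -3).
1. J lies on line GM with GJ:JM = 3:4 ⇒ J = (3/7, 0)
2. T is the centroid of triangle CGJ ⇒ T = (10/21, -1)
3. A lies on line FM with FA:AM = -4:5 ⇒ A = (-4, 5)
2·[GAF] = -4, 2·[TCG] = -3/7
[GAF]:[TCG] = -4:-3/7 = 28/3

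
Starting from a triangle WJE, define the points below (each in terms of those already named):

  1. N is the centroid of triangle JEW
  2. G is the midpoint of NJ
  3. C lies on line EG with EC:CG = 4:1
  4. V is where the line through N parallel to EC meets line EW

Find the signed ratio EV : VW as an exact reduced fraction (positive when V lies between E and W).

EV:VW = 1/3

Work in coordinates with W = (0, 0), J = (1, 0), E = (0, 1).
1. N is the centroid of triangle JEW ⇒ N = (1/3, 1/3)
2. G is the midpoint of NJ ⇒ G = (2/3, 1/6)
3. C lies on line EG with EC:CG = 4:1 ⇒ C = (8/15, 1/3)
4. V is where the line through N parallel to EC meets line EW ⇒ V = (0, 3/4)
V = E + t·(W−E) with t = 1/4, so EV:VW = t:(1−t) = 1/4:3/4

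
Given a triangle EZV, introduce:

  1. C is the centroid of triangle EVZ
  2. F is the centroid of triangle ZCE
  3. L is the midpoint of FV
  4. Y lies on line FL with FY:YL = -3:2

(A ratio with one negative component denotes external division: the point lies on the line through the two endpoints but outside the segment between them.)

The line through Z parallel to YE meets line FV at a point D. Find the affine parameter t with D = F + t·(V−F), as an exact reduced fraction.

t = -7/4

Assign E = (0, 0), Z = (1, 0), V = (0, 1) — the answer is frame-independent, so this choice is without loss of generality.
1. C is the centroid of triangle EVZ ⇒ C = (1/3, 1/3)
2. F is the centroid of triangle ZCE ⇒ F = (4/9, 1/9)
3. L is the midpoint of FV ⇒ L = (2/9, 5/9)
4. Y lies on line FL with FY:YL = -3:2 ⇒ Y = (-2/9, 13/9)
through Z parallel to YE: direction (2/9, -13/9); meets FV at D = (11/9, -13/9)
D = F + t·(V−F) with t = -7/4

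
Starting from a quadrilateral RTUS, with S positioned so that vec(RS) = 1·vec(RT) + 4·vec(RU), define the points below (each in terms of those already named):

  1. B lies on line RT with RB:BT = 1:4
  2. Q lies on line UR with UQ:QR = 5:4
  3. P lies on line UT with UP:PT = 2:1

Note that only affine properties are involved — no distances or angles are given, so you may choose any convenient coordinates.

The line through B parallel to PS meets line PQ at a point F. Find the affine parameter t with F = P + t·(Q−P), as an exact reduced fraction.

Work in coordinates with R = (0, 0), T = (1, 0), U = (0, 1), S = (1, 4).
1. B lies on line RT with RB:BT = 1:4 ⇒ B = (1/5, 0)
2. Q lies on line UR with UQ:QR = 5:4 ⇒ Q = (0, 4/9)
3. P lies on line UT with UP:PT = 2:1 ⇒ P = (2/3, 1/3)
through B parallel to PS: direction (1/3, 11/3); meets PQ at F = (238/1005, 407/1005)
F = P + t·(Q−P) with t = 216/335

t = 216/335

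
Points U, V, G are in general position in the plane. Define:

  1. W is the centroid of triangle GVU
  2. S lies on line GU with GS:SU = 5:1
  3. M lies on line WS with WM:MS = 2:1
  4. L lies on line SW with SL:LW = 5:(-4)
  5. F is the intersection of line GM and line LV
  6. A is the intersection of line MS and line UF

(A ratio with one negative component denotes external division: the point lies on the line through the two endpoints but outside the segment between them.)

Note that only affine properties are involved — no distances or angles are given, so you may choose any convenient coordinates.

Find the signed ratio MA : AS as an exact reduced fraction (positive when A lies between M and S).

MA:AS = -56/15

Set U = (0, 0), V = (1, 0), G = (0, 1); any affine frame gives the same invariant.
1. W is the centroid of triangle GVU ⇒ W = (1/3, 1/3)
2. S lies on line GU with GS:SU = 5:1 ⇒ S = (0, 1/6)
3. M lies on line WS with WM:MS = 2:1 ⇒ M = (1/9, 2/9)
4. L lies on line SW with SL:LW = 5:(-4) ⇒ L = (5/3, 1)
5. F is the intersection of line GM and line LV ⇒ F = (5/17, -18/17)
6. A is the intersection of line MS and line UF ⇒ A = (-5/123, 6/41)
A = M + t·(S−M) with t = 56/41, so MA:AS = t:(1−t) = 56/41:-15/41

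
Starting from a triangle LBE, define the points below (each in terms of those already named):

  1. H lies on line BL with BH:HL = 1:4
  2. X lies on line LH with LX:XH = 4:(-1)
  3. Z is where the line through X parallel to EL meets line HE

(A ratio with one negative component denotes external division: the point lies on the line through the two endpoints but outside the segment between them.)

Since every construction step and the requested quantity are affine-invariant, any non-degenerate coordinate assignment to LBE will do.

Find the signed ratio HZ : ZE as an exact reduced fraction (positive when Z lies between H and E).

HZ:ZE = -1/4

Set L = (0, 0), B = (1, 0), E = (0, 1); any affine frame gives the same invariant.
1. H lies on line BL with BH:HL = 1:4 ⇒ H = (4/5, 0)
2. X lies on line LH with LX:XH = 4:(-1) ⇒ X = (16/15, 0)
3. Z is where the line through X parallel to EL meets line HE ⇒ Z = (16/15, -1/3)
Z = H + t·(E−H) with t = -1/3, so HZ:ZE = t:(1−t) = -1/3:4/3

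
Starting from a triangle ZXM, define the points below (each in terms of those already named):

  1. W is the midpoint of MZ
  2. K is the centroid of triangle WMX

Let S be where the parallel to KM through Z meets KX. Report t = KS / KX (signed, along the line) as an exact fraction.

t = -2

Set Z = (0, 0), X = (1, 0), M = (0, 1); any affine frame gives the same invariant.
1. W is the midpoint of MZ ⇒ W = (0, 1/2)
2. K is the centroid of triangle WMX ⇒ K = (1/3, 1/2)
through Z parallel to KM: direction (-1/3, 1/2); meets KX at S = (-1, 3/2)
S = K + t·(X−K) with t = -2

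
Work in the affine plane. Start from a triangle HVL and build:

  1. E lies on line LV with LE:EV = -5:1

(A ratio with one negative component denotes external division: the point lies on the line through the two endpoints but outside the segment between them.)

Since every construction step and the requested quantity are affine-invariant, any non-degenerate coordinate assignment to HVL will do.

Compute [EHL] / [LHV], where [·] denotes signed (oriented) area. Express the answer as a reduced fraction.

Set H = (0, 0), V = (1, 0), L = (0, 1); any affine frame gives the same invariant.
1. E lies on line LV with LE:EV = -5:1 ⇒ E = (5/4, -1/4)
2·[EHL] = -5/4, 2·[LHV] = 1
[EHL]:[LHV] = -5/4:1 = -5/4

[EHL]:[LHV] = -5/4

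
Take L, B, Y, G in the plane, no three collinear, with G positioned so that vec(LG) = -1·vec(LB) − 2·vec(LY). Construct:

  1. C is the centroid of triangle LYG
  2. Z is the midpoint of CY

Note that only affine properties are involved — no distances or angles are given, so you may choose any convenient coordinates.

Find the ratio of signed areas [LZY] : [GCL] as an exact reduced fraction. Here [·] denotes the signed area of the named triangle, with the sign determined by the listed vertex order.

[LZY]:[GCL] = 1/2

Assign L = (0, 0), B = (1, 0), Y = (0, 1), G = (-1, -2) — the answer is frame-independent, so this choice is without loss of generality.
1. C is the centroid of triangle LYG ⇒ C = (-1/3, -1/3)
2. Z is the midpoint of CY ⇒ Z = (-1/6, 1/3)
2·[LZY] = -1/6, 2·[GCL] = -1/3
[LZY]:[GCL] = -1/6:-1/3 = 1/2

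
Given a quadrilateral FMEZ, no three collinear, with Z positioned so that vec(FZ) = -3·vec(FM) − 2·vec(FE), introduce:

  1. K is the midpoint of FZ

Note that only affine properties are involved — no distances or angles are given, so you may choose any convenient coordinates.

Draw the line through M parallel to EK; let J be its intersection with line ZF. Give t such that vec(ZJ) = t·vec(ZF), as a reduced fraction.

Work in coordinates with F = (0, 0), M = (1, 0), E = (0, 1), Z = (-3, -2).
1. K is the midpoint of FZ ⇒ K = (-3/2, -1)
through M parallel to EK: direction (-3/2, -2); meets ZF at J = (2, 4/3)
J = Z + t·(F−Z) with t = 5/3

t = 5/3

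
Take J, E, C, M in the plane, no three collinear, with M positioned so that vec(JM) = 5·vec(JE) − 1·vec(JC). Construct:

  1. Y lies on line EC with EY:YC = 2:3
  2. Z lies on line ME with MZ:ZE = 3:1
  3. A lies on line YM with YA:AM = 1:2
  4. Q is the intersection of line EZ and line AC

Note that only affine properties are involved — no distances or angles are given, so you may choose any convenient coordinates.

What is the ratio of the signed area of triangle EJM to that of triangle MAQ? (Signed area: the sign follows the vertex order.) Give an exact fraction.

Choose coordinates J = (0, 0), E = (1, 0), C = (0, 1), M = (5, -1).
1. Y lies on line EC with EY:YC = 2:3 ⇒ Y = (3/5, 2/5)
2. Z lies on line ME with MZ:ZE = 3:1 ⇒ Z = (2, -1/4)
3. A lies on line YM with YA:AM = 1:2 ⇒ A = (31/15, -1/15)
4. Q is the intersection of line EZ and line AC ⇒ Q = (31/11, -5/11)
2·[EJM] = 1, 2·[MAQ] = 24/55
[EJM]:[MAQ] = 1:24/55 = 55/24

[EJM]:[MAQ] = 55/24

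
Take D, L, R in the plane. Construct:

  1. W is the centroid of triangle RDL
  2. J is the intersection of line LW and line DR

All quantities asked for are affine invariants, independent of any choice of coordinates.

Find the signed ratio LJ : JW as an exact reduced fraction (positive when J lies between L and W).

LJ:JW = -3

Work in coordinates with D = (0, 0), L = (1, 0), R = (0, 1).
1. W is the centroid of triangle RDL ⇒ W = (1/3, 1/3)
2. J is the intersection of line LW and line DR ⇒ J = (0, 1/2)
J = L + t·(W−L) with t = 3/2, so LJ:JW = t:(1−t) = 3/2:-1/2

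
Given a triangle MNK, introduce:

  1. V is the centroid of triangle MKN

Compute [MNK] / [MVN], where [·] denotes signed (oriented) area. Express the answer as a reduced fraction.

Choose coordinates M = (0, 0), N = (1, 0), K = (0, 1).
1. V is the centroid of triangle MKN ⇒ V = (1/3, 1/3)
2·[MNK] = 1, 2·[MVN] = -1/3
[MNK]:[MVN] = 1:-1/3 = -3

[MNK]:[MVN] = -3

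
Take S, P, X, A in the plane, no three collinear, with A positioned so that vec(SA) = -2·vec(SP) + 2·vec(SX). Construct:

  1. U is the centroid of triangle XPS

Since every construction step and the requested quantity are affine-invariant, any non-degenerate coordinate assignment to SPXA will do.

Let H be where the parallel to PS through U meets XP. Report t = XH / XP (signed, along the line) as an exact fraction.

Choose coordinates S = (0, 0), P = (1, 0), X = (0, 1), A = (-2, 2).
1. U is the centroid of triangle XPS ⇒ U = (1/3, 1/3)
through U parallel to PS: direction (-1, 0); meets XP at H = (2/3, 1/3)
H = X + t·(P−X) with t = 2/3

t = 2/3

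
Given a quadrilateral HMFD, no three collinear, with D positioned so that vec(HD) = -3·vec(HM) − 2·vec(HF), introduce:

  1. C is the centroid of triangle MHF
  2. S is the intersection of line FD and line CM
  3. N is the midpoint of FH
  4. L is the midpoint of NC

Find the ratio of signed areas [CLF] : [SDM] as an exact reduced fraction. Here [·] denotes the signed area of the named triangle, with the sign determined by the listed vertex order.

Assign H = (0, 0), M = (1, 0), F = (0, 1), D = (-3, -2) — the answer is frame-independent, so this choice is without loss of generality.
1. C is the centroid of triangle MHF ⇒ C = (1/3, 1/3)
2. S is the intersection of line FD and line CM ⇒ S = (-1/3, 2/3)
3. N is the midpoint of FH ⇒ N = (0, 1/2)
4. L is the midpoint of NC ⇒ L = (1/6, 5/12)
2·[CLF] = -1/12, 2·[SDM] = 16/3
[CLF]:[SDM] = -1/12:16/3 = -1/64

[CLF]:[SDM] = -1/64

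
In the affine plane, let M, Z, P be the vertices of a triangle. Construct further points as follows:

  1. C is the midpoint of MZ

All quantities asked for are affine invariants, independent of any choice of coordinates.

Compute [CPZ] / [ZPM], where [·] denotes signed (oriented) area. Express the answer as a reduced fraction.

Assign M = (0, 0), Z = (1, 0), P = (0, 1) — the answer is frame-independent, so this choice is without loss of generality.
1. C is the midpoint of MZ ⇒ C = (1/2, 0)
2·[CPZ] = -1/2, 2·[ZPM] = 1
[CPZ]:[ZPM] = -1/2:1 = -1/2

[CPZ]:[ZPM] = -1/2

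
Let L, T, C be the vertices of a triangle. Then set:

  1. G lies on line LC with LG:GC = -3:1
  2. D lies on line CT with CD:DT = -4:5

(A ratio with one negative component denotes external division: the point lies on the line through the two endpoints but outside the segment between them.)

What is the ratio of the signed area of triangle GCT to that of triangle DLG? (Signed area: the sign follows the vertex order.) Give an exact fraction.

Assign L = (0, 0), T = (1, 0), C = (0, 1) — the answer is frame-independent, so this choice is without loss of generality.
1. G lies on line LC with LG:GC = -3:1 ⇒ G = (0, 3/2)
2. D lies on line CT with CD:DT = -4:5 ⇒ D = (-4, 5)
2·[GCT] = 1/2, 2·[DLG] = 6
[GCT]:[DLG] = 1/2:6 = 1/12

[GCT]:[DLG] = 1/12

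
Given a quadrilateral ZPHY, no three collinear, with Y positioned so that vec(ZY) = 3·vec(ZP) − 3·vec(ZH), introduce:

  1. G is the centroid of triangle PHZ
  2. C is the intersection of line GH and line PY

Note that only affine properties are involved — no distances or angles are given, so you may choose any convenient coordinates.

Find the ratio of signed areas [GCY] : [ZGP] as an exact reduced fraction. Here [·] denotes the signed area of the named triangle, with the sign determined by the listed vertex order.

[GCY]:[ZGP] = 8

Assign Z = (0, 0), P = (1, 0), H = (0, 1), Y = (3, -3) — the answer is frame-independent, so this choice is without loss of generality.
1. G is the centroid of triangle PHZ ⇒ G = (1/3, 1/3)
2. C is the intersection of line GH and line PY ⇒ C = (-1, 3)
2·[GCY] = -8/3, 2·[ZGP] = -1/3
[GCY]:[ZGP] = -8/3:-1/3 = 8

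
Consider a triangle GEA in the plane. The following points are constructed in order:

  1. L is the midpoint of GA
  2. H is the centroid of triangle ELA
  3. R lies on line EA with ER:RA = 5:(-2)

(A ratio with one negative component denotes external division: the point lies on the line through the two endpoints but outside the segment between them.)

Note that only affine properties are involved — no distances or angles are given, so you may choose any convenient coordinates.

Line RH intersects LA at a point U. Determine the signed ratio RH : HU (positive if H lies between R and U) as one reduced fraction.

Work in coordinates with G = (0, 0), E = (1, 0), A = (0, 1).
1. L is the midpoint of GA ⇒ L = (0, 1/2)
2. H is the centroid of triangle ELA ⇒ H = (1/3, 1/2)
3. R lies on line EA with ER:RA = 5:(-2) ⇒ R = (-2/3, 5/3)
line RH meets LA at U = (0, 8/9)
H = R + t·(U−R) with t = 3/2, so RH:HU = 3/2:-1/2

RH:HU = -3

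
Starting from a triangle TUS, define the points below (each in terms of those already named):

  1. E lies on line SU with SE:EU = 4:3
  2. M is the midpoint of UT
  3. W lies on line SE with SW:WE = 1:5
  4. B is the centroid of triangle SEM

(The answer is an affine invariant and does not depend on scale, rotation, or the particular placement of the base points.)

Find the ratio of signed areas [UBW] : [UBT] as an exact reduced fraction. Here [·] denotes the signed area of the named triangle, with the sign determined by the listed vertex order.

Choose coordinates T = (0, 0), U = (1, 0), S = (0, 1).
1. E lies on line SU with SE:EU = 4:3 ⇒ E = (4/7, 3/7)
2. M is the midpoint of UT ⇒ M = (1/2, 0)
3. W lies on line SE with SW:WE = 1:5 ⇒ W = (2/21, 19/21)
4. B is the centroid of triangle SEM ⇒ B = (5/14, 10/21)
2·[UBW] = -19/126, 2·[UBT] = 10/21
[UBW]:[UBT] = -19/126:10/21 = -19/60

[UBW]:[UBT] = -19/60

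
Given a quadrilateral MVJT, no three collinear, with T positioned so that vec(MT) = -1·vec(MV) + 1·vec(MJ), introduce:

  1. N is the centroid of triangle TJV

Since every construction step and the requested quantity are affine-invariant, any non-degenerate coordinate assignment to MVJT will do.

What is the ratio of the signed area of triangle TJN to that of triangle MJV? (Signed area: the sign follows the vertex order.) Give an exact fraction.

Choose coordinates M = (0, 0), V = (1, 0), J = (0, 1), T = (-1, 1).
1. N is the centroid of triangle TJV ⇒ N = (0, 2/3)
2·[TJN] = -1/3, 2·[MJV] = -1
[TJN]:[MJV] = -1/3:-1 = 1/3

[TJN]:[MJV] = 1/3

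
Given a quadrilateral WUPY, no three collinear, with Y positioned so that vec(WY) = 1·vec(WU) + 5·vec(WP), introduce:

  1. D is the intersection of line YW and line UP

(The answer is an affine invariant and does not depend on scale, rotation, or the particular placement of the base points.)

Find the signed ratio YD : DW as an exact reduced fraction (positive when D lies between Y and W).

YD:DW = 5

Choose coordinates W = (0, 0), U = (1, 0), P = (0, 1), Y = (1, 5).
1. D is the intersection of line YW and line UP ⇒ D = (1/6, 5/6)
D = Y + t·(W−Y) with t = 5/6, so YD:DW = t:(1−t) = 5/6:1/6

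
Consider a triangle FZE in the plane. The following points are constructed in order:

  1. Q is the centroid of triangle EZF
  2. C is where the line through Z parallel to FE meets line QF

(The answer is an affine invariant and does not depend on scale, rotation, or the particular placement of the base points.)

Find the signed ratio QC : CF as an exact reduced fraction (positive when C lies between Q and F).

QC:CF = -2/3

Choose coordinates F = (0, 0), Z = (1, 0), E = (0, 1).
1. Q is the centroid of triangle EZF ⇒ Q = (1/3, 1/3)
2. C is where the line through Z parallel to FE meets line QF ⇒ C = (1, 1)
C = Q + t·(F−Q) with t = -2, so QC:CF = t:(1−t) = -2:3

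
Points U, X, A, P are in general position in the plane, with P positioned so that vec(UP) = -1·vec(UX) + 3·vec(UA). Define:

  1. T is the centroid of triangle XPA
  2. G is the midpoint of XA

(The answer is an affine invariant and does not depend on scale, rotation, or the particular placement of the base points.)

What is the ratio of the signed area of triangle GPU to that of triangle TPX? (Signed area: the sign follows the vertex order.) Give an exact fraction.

Assign U = (0, 0), X = (1, 0), A = (0, 1), P = (-1, 3) — the answer is frame-independent, so this choice is without loss of generality.
1. T is the centroid of triangle XPA ⇒ T = (0, 4/3)
2. G is the midpoint of XA ⇒ G = (1/2, 1/2)
2·[GPU] = 2, 2·[TPX] = -1/3
[GPU]:[TPX] = 2:-1/3 = -6

[GPU]:[TPX] = -6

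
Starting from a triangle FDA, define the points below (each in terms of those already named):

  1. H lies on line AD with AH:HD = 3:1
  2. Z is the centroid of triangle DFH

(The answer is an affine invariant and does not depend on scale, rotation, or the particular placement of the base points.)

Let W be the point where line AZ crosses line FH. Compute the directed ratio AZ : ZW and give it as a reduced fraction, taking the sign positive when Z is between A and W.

Set F = (0, 0), D = (1, 0), A = (0, 1); any affine frame gives the same invariant.
1. H lies on line AD with AH:HD = 3:1 ⇒ H = (3/4, 1/4)
2. Z is the centroid of triangle DFH ⇒ Z = (7/12, 1/12)
line AZ meets FH at W = (21/40, 7/40)
Z = A + t·(W−A) with t = 10/9, so AZ:ZW = 10/9:-1/9

AZ:ZW = -10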